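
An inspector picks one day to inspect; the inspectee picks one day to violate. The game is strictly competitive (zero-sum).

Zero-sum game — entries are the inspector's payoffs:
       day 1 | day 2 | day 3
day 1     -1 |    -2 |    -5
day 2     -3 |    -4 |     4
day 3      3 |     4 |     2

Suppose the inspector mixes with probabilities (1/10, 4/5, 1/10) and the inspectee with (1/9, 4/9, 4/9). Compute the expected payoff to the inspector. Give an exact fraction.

-13/45

Against (1/9, 4/9, 4/9), each row's expected payoff is day 1: -29/9; day 2: -1/3; day 3: 3.
Taking the (1/10, 4/5, 1/10)-weighted average: (1/10)·(-29/9) + (4/5)·(-1/3) + (1/10)·(3) = -13/45.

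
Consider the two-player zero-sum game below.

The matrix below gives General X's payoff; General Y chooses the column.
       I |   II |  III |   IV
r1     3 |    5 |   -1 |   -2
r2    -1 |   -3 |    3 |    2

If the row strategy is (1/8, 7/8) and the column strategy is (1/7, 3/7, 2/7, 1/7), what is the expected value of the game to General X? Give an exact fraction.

0

Against (1/7, 3/7, 2/7, 1/7), each row's expected payoff is r1: 2; r2: -2/7.
Taking the (1/8, 7/8)-weighted average: (1/8)·(2) + (7/8)·(-2/7) = 0.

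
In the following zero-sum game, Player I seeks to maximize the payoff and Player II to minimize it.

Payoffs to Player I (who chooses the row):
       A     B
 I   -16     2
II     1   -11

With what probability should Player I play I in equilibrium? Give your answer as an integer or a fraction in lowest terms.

Row minima are -16 and -11, so Player I's maximin is -11; column maxima are 1 and 2, so Player II's minimax is 1. These differ, so the equilibrium is in mixed strategies.
Let Player I play I with probability p. Player II is indifferent when −16p + (1−p) = 2p − 11(1−p), giving p = 2/5.

2/5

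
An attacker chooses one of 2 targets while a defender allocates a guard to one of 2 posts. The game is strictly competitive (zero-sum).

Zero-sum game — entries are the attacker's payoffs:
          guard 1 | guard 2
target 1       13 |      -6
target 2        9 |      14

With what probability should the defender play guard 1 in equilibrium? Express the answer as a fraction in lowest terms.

Row minima are -6 and 9, so the attacker's maximin is 9; column maxima are 13 and 14, so the defender's minimax is 13. These differ, so the equilibrium is in mixed strategies.
Let the defender play guard 1 with probability q. The attacker is indifferent when 13q − 6(1−q) = 9q + 14(1−q), giving q = 5/6.

5/6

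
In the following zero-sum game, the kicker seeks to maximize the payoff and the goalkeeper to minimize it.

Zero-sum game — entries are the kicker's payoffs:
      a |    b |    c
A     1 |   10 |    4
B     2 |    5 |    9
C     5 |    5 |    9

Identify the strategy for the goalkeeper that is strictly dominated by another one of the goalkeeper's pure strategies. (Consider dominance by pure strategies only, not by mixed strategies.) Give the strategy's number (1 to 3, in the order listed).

The goalkeeper prefers columns that give the kicker less. Compare c with a: 1 < 4, 2 < 9, 5 < 9.
So a strictly dominates c for the goalkeeper; c is strictly dominated.

3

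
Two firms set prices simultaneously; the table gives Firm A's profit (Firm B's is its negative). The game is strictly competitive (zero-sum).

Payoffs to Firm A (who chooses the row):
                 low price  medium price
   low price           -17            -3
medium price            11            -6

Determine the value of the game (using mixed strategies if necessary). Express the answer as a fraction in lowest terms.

-135/31

Row minima are -17 and -6, so Firm A's maximin is -6; column maxima are 11 and -3, so Firm B's minimax is -3. These differ, so the equilibrium is in mixed strategies.
Let Firm A play low price with probability p. Firm B is indifferent when −17p + 11(1−p) = −3p − 6(1−p), giving p = 17/31.
Let Firm B play low price with probability q. Firm A is indifferent when −17q − 3(1−q) = 11q − 6(1−q), giving q = 3/31.
The value is -17·(3/31) + (-3)·(28/31) = -135/31.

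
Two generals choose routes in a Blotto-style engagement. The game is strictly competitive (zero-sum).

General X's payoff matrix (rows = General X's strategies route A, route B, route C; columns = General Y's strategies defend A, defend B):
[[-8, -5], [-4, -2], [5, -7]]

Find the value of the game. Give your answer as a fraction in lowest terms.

-19/7

Row route A is strictly dominated by row route B, so General X never plays it.
The remaining 2×2 game on (route B, route C) × (defend A, defend B) has no saddle point. Let General X play route B with probability p; indifference gives −4p + 5(1−p) = −2p − 7(1−p), so p = 6/7.
Similarly General Y's optimal q on defend A is 5/14, and the value is -4·(5/14) + (-2)·(9/14) = -19/7.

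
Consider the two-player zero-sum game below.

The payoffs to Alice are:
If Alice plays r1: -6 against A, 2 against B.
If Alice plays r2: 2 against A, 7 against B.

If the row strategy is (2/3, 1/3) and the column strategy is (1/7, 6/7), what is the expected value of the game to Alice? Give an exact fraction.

Against (1/7, 6/7), each row's expected payoff is r1: 6/7; r2: 44/7.
Taking the (2/3, 1/3)-weighted average: (2/3)·(6/7) + (1/3)·(44/7) = 8/3.

8/3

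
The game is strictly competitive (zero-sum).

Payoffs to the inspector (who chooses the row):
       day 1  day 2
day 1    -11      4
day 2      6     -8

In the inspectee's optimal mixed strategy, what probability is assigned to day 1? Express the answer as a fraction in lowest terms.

Row minima are -11 and -8, so the inspector's maximin is -8; column maxima are 6 and 4, so the inspectee's minimax is 4. These differ, so the equilibrium is in mixed strategies.
Let the inspectee play day 1 with probability q. The inspector is indifferent when −11q + 4(1−q) = 6q − 8(1−q), giving q = 12/29.

12/29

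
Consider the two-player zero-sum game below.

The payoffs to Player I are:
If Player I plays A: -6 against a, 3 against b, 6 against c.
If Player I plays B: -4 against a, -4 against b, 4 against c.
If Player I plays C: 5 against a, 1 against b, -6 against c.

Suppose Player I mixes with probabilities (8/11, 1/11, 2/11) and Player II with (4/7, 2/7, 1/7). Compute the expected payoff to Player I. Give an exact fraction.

-12/11

Against (4/7, 2/7, 1/7), each row's expected payoff is A: -12/7; B: -20/7; C: 16/7.
Taking the (8/11, 1/11, 2/11)-weighted average: (8/11)·(-12/7) + (1/11)·(-20/7) + (2/11)·(16/7) = -12/11.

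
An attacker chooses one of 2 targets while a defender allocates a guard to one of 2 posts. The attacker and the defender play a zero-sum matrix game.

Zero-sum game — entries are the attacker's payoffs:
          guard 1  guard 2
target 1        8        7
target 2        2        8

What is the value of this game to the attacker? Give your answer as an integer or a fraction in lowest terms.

50/7

Row minima are 7 and 2, so the attacker's maximin is 7; column maxima are 8 and 8, so the defender's minimax is 8. These differ, so the equilibrium is in mixed strategies.
Let the attacker play target 1 with probability p. The defender is indifferent when 8p + 2(1−p) = 7p + 8(1−p), giving p = 6/7.
Let the defender play guard 1 with probability q. The attacker is indifferent when 8q + 7(1−q) = 2q + 8(1−q), giving q = 1/7.
The value is 8·(1/7) + (7)·(6/7) = 50/7.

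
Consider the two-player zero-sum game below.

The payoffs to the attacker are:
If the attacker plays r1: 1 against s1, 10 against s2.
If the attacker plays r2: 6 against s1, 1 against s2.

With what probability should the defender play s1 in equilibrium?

9/14

Row minima are 1 and 1, so the attacker's maximin is 1; column maxima are 6 and 10, so the defender's minimax is 6. These differ, so the equilibrium is in mixed strategies.
Let the defender play s1 with probability q. The attacker is indifferent when q + 10(1−q) = 6q + (1−q), giving q = 9/14.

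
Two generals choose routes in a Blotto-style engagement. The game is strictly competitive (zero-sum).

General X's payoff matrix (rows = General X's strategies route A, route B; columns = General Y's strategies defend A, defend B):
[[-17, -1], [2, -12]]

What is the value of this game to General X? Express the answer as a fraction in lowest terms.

Row minima are -17 and -12, so General X's maximin is -12; column maxima are 2 and -1, so General Y's minimax is -1. These differ, so the equilibrium is in mixed strategies.
Let General X play route A with probability p. General Y is indifferent when −17p + 2(1−p) = −p − 12(1−p), giving p = 7/15.
Let General Y play defend A with probability q. General X is indifferent when −17q − (1−q) = 2q − 12(1−q), giving q = 11/30.
The value is -17·(11/30) + (-1)·(19/30) = -103/15.

-103/15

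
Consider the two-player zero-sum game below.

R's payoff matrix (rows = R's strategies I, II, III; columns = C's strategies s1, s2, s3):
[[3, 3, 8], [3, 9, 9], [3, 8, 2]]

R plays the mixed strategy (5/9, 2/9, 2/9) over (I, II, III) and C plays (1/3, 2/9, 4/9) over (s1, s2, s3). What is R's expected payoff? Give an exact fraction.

427/81

Against (1/3, 2/9, 4/9), each row's expected payoff is I: 47/9; II: 7; III: 11/3.
Taking the (5/9, 2/9, 2/9)-weighted average: (5/9)·(47/9) + (2/9)·(7) + (2/9)·(11/3) = 427/81.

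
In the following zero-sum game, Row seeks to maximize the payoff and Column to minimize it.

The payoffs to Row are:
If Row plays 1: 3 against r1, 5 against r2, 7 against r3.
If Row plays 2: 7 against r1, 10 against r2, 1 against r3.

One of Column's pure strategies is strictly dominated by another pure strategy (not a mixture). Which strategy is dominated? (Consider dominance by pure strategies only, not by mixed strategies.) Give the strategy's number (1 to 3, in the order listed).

2

Column prefers columns that give Row less. Compare r2 with r1: 3 < 5, 7 < 10.
So r1 strictly dominates r2 for Column; r2 is strictly dominated.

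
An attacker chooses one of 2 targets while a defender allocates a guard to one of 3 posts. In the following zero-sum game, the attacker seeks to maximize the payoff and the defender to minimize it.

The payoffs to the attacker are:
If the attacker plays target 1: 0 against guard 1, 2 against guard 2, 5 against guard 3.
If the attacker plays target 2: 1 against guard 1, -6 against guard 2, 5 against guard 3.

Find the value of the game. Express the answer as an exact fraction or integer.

2/9

Column guard 3 is strictly dominated by guard 1 for the defender (it gives the attacker more in every row).
The remaining 2×2 game on (target 1, target 2) × (guard 1, guard 2) has no saddle point. Let the attacker play target 1 with probability p; indifference gives (1−p) = 2p − 6(1−p), so p = 7/9.
Similarly the defender's optimal q on guard 1 is 8/9, and the value is 0·(8/9) + (2)·(1/9) = 2/9.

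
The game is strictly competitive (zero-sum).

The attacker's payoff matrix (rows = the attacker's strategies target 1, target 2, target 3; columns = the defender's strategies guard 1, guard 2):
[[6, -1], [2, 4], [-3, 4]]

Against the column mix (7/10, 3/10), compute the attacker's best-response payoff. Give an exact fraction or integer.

39/10

target 1: (6)·(7/10) + (-1)·(3/10) = 39/10.
target 2: (2)·(7/10) + (4)·(3/10) = 13/5.
target 3: (-3)·(7/10) + (4)·(3/10) = -9/10.
The best pure response is target 1 with expected payoff 39/10.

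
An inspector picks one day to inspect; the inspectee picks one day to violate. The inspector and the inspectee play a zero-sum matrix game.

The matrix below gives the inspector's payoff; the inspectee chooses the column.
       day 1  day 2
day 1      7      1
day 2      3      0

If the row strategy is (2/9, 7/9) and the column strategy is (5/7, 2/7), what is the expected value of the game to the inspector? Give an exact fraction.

179/63

Against (5/7, 2/7), each row's expected payoff is day 1: 37/7; day 2: 15/7.
Taking the (2/9, 7/9)-weighted average: (2/9)·(37/7) + (7/9)·(15/7) = 179/63.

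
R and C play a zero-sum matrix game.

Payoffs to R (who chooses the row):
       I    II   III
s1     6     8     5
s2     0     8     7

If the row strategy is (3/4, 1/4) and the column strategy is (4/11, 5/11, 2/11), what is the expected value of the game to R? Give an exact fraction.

69/11

Against (4/11, 5/11, 2/11), each row's expected payoff is s1: 74/11; s2: 54/11.
Taking the (3/4, 1/4)-weighted average: (3/4)·(74/11) + (1/4)·(54/11) = 69/11.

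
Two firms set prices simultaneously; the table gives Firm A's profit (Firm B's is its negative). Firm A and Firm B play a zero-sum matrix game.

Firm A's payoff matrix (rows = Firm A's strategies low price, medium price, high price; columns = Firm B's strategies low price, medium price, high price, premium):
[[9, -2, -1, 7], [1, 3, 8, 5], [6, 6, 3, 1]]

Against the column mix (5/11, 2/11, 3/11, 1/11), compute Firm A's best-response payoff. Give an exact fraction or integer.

low price: (9)·(5/11) + (-2)·(2/11) + (-1)·(3/11) + (7)·(1/11) = 45/11.
medium price: (1)·(5/11) + (3)·(2/11) + (8)·(3/11) + (5)·(1/11) = 40/11.
high price: (6)·(5/11) + (6)·(2/11) + (3)·(3/11) + (1)·(1/11) = 52/11.
The best pure response is high price with expected payoff 52/11.

52/11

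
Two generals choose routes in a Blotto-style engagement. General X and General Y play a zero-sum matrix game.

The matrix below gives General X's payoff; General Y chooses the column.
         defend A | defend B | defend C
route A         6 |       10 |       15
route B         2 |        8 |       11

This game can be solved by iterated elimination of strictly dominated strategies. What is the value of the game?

Column defend B is strictly dominated by defend A for General Y (6<10, 2<8); eliminate defend B.
Column defend C is strictly dominated by defend A for General Y (6<15, 2<11); eliminate defend C.
Row route B is strictly dominated by row route A (6>2); eliminate route B.
Only (route A, defend A) remains, with payoff 6.

6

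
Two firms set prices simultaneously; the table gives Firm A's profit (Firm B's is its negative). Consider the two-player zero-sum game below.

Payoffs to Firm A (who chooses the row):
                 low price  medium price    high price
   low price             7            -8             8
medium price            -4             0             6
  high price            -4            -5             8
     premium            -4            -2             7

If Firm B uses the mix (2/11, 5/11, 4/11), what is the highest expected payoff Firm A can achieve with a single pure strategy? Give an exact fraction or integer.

16/11

low price: (7)·(2/11) + (-8)·(5/11) + (8)·(4/11) = 6/11.
medium price: (-4)·(2/11) + (0)·(5/11) + (6)·(4/11) = 16/11.
high price: (-4)·(2/11) + (-5)·(5/11) + (8)·(4/11) = -1/11.
premium: (-4)·(2/11) + (-2)·(5/11) + (7)·(4/11) = 10/11.
The best pure response is medium price with expected payoff 16/11.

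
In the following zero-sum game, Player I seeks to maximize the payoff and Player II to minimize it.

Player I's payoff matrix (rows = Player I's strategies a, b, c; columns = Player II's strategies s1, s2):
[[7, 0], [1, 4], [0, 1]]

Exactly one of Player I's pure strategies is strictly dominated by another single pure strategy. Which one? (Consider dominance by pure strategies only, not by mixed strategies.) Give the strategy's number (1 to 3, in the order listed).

3

Compare c with b: 1 > 0, 4 > 1.
So b strictly dominates c for Player I; c is strictly dominated.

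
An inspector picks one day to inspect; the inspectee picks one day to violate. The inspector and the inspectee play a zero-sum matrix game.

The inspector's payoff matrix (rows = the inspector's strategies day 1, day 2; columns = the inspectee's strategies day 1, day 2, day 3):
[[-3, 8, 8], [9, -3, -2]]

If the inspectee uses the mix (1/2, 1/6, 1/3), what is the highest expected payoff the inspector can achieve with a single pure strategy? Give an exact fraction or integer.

day 1: (-3)·(1/2) + (8)·(1/6) + (8)·(1/3) = 5/2.
day 2: (9)·(1/2) + (-3)·(1/6) + (-2)·(1/3) = 10/3.
The best pure response is day 2 with expected payoff 10/3.

10/3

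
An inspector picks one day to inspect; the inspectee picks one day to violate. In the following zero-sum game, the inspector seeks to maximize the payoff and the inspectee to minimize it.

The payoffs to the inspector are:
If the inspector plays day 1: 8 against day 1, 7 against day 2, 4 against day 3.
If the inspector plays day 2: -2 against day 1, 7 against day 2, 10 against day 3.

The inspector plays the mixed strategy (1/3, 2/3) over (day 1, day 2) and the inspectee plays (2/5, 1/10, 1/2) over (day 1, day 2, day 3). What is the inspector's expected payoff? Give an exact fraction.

157/30

Against (2/5, 1/10, 1/2), each row's expected payoff is day 1: 59/10; day 2: 49/10.
Taking the (1/3, 2/3)-weighted average: (1/3)·(59/10) + (2/3)·(49/10) = 157/30.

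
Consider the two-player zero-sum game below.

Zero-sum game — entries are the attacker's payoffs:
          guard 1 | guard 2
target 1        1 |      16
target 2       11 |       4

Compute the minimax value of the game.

86/11

Row minima are 1 and 4, so the attacker's maximin is 4; column maxima are 11 and 16, so the defender's minimax is 11. These differ, so the equilibrium is in mixed strategies.
Let the attacker play target 1 with probability p. The defender is indifferent when p + 11(1−p) = 16p + 4(1−p), giving p = 7/22.
Let the defender play guard 1 with probability q. The attacker is indifferent when q + 16(1−q) = 11q + 4(1−q), giving q = 6/11.
The value is 1·(6/11) + (16)·(5/11) = 86/11.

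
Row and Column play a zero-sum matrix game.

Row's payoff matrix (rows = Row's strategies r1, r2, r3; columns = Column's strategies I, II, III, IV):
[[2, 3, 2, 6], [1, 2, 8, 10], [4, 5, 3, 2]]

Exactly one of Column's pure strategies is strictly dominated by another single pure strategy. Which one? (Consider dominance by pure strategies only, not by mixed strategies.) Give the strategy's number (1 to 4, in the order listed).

2

Column prefers columns that give Row less. Compare II with I: 2 < 3, 1 < 2, 4 < 5.
So I strictly dominates II for Column; II is strictly dominated.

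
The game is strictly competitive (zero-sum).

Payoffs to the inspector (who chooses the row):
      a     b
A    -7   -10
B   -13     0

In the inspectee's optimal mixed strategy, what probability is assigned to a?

5/8

Row minima are -10 and -13, so the inspector's maximin is -10; column maxima are -7 and 0, so the inspectee's minimax is -7. These differ, so the equilibrium is in mixed strategies.
Let the inspectee play a with probability q. The inspector is indifferent when −7q − 10(1−q) = −13q, giving q = 5/8.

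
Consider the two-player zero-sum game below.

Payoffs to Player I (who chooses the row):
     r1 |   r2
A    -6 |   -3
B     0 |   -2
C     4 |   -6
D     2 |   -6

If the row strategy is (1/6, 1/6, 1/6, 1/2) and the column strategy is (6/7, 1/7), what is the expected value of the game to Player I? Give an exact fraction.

-5/42

Against (6/7, 1/7), each row's expected payoff is A: -39/7; B: -2/7; C: 18/7; D: 6/7.
Taking the (1/6, 1/6, 1/6, 1/2)-weighted average: (1/6)·(-39/7) + (1/6)·(-2/7) + (1/6)·(18/7) + (1/2)·(6/7) = -5/42.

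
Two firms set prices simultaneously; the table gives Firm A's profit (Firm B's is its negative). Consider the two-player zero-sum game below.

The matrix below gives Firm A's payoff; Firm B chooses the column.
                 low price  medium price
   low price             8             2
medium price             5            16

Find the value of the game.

118/17

Row minima are 2 and 5, so Firm A's maximin is 5; column maxima are 8 and 16, so Firm B's minimax is 8. These differ, so the equilibrium is in mixed strategies.
Let Firm A play low price with probability p. Firm B is indifferent when 8p + 5(1−p) = 2p + 16(1−p), giving p = 11/17.
Let Firm B play low price with probability q. Firm A is indifferent when 8q + 2(1−q) = 5q + 16(1−q), giving q = 14/17.
The value is 8·(14/17) + (2)·(3/17) = 118/17.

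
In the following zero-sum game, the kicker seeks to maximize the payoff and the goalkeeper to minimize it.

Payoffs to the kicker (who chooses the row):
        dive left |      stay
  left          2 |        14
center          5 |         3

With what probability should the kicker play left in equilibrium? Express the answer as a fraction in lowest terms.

Row minima are 2 and 3, so the kicker's maximin is 3; column maxima are 5 and 14, so the goalkeeper's minimax is 5. These differ, so the equilibrium is in mixed strategies.
Let the kicker play left with probability p. The goalkeeper is indifferent when 2p + 5(1−p) = 14p + 3(1−p), giving p = 1/7.

1/7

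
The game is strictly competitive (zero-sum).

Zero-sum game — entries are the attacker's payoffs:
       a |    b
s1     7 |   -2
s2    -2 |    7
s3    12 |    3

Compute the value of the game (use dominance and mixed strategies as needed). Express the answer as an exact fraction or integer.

Row s1 is strictly dominated by row s3, so the attacker never plays it.
The remaining 2×2 game on (s2, s3) × (a, b) has no saddle point. Let the attacker play s2 with probability p; indifference gives −2p + 12(1−p) = 7p + 3(1−p), so p = 1/2.
Similarly the defender's optimal q on a is 2/9, and the value is -2·(2/9) + (7)·(7/9) = 5.

5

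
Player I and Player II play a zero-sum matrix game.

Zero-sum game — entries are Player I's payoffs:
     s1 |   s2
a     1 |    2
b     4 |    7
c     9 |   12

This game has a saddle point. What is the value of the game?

9

Row minima: 1, 4, 9 → Player I's maximin is 9.
Column maxima: 9, 12 → Player II's minimax is 9.
They coincide at (c, s1), so the value is 9.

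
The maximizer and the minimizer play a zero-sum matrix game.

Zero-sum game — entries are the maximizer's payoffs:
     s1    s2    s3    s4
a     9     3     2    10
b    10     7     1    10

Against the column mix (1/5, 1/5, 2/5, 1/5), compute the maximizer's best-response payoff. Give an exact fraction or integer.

a: (9)·(1/5) + (3)·(1/5) + (2)·(2/5) + (10)·(1/5) = 26/5.
b: (10)·(1/5) + (7)·(1/5) + (1)·(2/5) + (10)·(1/5) = 29/5.
The best pure response is b with expected payoff 29/5.

29/5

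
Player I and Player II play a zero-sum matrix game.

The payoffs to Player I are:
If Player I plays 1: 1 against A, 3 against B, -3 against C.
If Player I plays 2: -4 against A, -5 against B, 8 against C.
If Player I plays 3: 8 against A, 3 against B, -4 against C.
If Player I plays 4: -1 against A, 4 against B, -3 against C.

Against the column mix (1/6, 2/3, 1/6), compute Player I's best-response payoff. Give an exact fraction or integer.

1: (1)·(1/6) + (3)·(2/3) + (-3)·(1/6) = 5/3.
2: (-4)·(1/6) + (-5)·(2/3) + (8)·(1/6) = -8/3.
3: (8)·(1/6) + (3)·(2/3) + (-4)·(1/6) = 8/3.
4: (-1)·(1/6) + (4)·(2/3) + (-3)·(1/6) = 2.
The best pure response is 3 with expected payoff 8/3.

8/3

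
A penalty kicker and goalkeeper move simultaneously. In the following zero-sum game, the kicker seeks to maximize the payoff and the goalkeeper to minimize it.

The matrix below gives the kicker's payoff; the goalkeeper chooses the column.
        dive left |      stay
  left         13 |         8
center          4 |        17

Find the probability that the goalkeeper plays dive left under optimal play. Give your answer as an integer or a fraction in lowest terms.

Row minima are 8 and 4, so the kicker's maximin is 8; column maxima are 13 and 17, so the goalkeeper's minimax is 13. These differ, so the equilibrium is in mixed strategies.
Let the goalkeeper play dive left with probability q. The kicker is indifferent when 13q + 8(1−q) = 4q + 17(1−q), giving q = 1/2.

1/2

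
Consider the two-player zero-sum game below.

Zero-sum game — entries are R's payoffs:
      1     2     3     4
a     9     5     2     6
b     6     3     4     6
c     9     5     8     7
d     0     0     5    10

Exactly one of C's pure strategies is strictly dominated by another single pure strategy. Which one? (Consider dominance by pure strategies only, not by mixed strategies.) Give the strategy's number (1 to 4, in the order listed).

4

C prefers columns that give R less. Compare 4 with 2: 5 < 6, 3 < 6, 5 < 7, 0 < 10.
So 2 strictly dominates 4 for C; 4 is strictly dominated.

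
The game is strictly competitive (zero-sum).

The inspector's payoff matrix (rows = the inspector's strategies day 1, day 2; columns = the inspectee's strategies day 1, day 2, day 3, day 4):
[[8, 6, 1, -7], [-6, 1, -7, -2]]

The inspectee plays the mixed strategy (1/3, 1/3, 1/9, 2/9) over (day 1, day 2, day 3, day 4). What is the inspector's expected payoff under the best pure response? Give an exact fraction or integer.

29/9

day 1: (8)·(1/3) + (6)·(1/3) + (1)·(1/9) + (-7)·(2/9) = 29/9.
day 2: (-6)·(1/3) + (1)·(1/3) + (-7)·(1/9) + (-2)·(2/9) = -26/9.
The best pure response is day 1 with expected payoff 29/9.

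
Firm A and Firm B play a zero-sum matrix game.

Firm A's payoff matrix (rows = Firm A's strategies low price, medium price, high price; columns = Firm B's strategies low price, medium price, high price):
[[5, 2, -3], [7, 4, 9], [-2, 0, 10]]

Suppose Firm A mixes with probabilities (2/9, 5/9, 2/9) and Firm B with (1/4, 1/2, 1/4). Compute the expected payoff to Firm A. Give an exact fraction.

37/9

Against (1/4, 1/2, 1/4), each row's expected payoff is low price: 3/2; medium price: 6; high price: 2.
Taking the (2/9, 5/9, 2/9)-weighted average: (2/9)·(3/2) + (5/9)·(6) + (2/9)·(2) = 37/9.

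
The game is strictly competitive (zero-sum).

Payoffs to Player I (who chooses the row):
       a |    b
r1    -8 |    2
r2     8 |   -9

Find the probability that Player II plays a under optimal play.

11/27

Row minima are -8 and -9, so Player I's maximin is -8; column maxima are 8 and 2, so Player II's minimax is 2. These differ, so the equilibrium is in mixed strategies.
Let Player II play a with probability q. Player I is indifferent when −8q + 2(1−q) = 8q − 9(1−q), giving q = 11/27.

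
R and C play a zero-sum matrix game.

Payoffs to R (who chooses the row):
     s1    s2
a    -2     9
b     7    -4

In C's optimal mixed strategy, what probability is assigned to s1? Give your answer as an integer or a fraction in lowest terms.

Row minima are -2 and -4, so R's maximin is -2; column maxima are 7 and 9, so C's minimax is 7. These differ, so the equilibrium is in mixed strategies.
Let C play s1 with probability q. R is indifferent when −2q + 9(1−q) = 7q − 4(1−q), giving q = 13/22.

13/22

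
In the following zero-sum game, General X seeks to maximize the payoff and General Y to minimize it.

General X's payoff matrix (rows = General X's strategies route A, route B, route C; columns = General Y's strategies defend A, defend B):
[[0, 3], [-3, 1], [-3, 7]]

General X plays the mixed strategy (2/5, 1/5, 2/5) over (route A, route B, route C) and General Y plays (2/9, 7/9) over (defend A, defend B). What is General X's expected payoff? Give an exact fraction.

43/15

Against (2/9, 7/9), each row's expected payoff is route A: 7/3; route B: 1/9; route C: 43/9.
Taking the (2/5, 1/5, 2/5)-weighted average: (2/5)·(7/3) + (1/5)·(1/9) + (2/5)·(43/9) = 43/15.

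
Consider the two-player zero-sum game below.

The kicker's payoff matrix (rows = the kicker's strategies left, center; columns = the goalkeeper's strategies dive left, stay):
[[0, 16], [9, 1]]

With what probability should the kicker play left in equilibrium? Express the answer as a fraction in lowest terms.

1/3

Row minima are 0 and 1, so the kicker's maximin is 1; column maxima are 9 and 16, so the goalkeeper's minimax is 9. These differ, so the equilibrium is in mixed strategies.
Let the kicker play left with probability p. The goalkeeper is indifferent when 9(1−p) = 16p + (1−p), giving p = 1/3.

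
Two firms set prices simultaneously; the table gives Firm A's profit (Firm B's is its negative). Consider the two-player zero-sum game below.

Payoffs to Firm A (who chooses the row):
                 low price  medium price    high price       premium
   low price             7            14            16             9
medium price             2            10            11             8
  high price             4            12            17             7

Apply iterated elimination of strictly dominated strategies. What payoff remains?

Row medium price is strictly dominated by row low price (7>2, 14>10, 16>11, 9>8); eliminate medium price.
Column high price is strictly dominated by low price for Firm B (7<16, 4<17); eliminate high price.
Row high price is strictly dominated by row low price (7>4, 14>12, 9>7); eliminate high price.
Column medium price is strictly dominated by low price for Firm B (7<14); eliminate medium price.
Column premium is strictly dominated by low price for Firm B (7<9); eliminate premium.
Only (low price, low price) remains, with payoff 7.

7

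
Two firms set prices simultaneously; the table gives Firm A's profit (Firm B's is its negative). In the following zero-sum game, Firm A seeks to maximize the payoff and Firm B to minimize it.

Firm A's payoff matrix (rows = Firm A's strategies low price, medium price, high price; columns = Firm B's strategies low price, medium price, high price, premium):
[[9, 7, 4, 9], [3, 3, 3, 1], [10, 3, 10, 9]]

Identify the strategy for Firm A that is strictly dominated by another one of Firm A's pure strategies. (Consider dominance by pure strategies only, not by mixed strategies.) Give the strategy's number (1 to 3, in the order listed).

2

Compare medium price with low price: 9 > 3, 7 > 3, 4 > 3, 9 > 1.
So low price strictly dominates medium price for Firm A; medium price is strictly dominated.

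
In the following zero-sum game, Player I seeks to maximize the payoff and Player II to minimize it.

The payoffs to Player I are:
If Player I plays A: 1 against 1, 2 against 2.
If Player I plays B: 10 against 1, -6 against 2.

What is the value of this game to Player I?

26/17

Row minima are 1 and -6, so Player I's maximin is 1; column maxima are 10 and 2, so Player II's minimax is 2. These differ, so the equilibrium is in mixed strategies.
Let Player I play A with probability p. Player II is indifferent when p + 10(1−p) = 2p − 6(1−p), giving p = 16/17.
Let Player II play 1 with probability q. Player I is indifferent when q + 2(1−q) = 10q − 6(1−q), giving q = 8/17.
The value is 1·(8/17) + (2)·(9/17) = 26/17.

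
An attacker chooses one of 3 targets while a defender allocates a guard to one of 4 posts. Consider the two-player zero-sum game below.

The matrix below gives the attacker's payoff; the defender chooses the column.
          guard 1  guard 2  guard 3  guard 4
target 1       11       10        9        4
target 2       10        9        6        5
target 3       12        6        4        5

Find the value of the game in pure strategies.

Row minima: 4, 5, 4 → the attacker's maximin is 5.
Column maxima: 12, 10, 9, 5 → the defender's minimax is 5.
They coincide at (target 2, guard 4), so the value is 5.

5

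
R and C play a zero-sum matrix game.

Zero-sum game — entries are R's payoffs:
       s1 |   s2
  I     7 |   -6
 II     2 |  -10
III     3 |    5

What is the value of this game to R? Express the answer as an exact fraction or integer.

Row II is strictly dominated by row I, so R never plays it.
The remaining 2×2 game on (I, III) × (s1, s2) has no saddle point. Let R play I with probability p; indifference gives 7p + 3(1−p) = −6p + 5(1−p), so p = 2/15.
Similarly C's optimal q on s1 is 11/15, and the value is 7·(11/15) + (-6)·(4/15) = 53/15.

53/15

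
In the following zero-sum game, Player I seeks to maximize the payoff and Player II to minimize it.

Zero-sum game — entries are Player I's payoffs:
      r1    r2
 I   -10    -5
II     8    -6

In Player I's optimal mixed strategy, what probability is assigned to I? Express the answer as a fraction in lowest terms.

14/19

Row minima are -10 and -6, so Player I's maximin is -6; column maxima are 8 and -5, so Player II's minimax is -5. These differ, so the equilibrium is in mixed strategies.
Let Player I play I with probability p. Player II is indifferent when −10p + 8(1−p) = −5p − 6(1−p), giving p = 14/19.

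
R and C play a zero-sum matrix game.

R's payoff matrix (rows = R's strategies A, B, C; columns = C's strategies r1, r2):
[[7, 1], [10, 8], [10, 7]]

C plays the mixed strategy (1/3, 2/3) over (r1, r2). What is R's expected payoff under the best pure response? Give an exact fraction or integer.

26/3

A: (7)·(1/3) + (1)·(2/3) = 3.
B: (10)·(1/3) + (8)·(2/3) = 26/3.
C: (10)·(1/3) + (7)·(2/3) = 8.
The best pure response is B with expected payoff 26/3.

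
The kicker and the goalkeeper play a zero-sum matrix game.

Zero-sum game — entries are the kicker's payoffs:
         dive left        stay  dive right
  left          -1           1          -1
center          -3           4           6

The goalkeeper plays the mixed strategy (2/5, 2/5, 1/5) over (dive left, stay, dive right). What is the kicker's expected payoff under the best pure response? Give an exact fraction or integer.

8/5

left: (-1)·(2/5) + (1)·(2/5) + (-1)·(1/5) = -1/5.
center: (-3)·(2/5) + (4)·(2/5) + (6)·(1/5) = 8/5.
The best pure response is center with expected payoff 8/5.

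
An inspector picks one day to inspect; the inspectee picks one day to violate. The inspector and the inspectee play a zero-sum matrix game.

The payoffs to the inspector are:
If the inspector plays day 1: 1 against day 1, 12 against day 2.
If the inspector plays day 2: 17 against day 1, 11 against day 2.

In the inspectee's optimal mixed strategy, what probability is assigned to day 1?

Row minima are 1 and 11, so the inspector's maximin is 11; column maxima are 17 and 12, so the inspectee's minimax is 12. These differ, so the equilibrium is in mixed strategies.
Let the inspectee play day 1 with probability q. The inspector is indifferent when q + 12(1−q) = 17q + 11(1−q), giving q = 1/17.

1/17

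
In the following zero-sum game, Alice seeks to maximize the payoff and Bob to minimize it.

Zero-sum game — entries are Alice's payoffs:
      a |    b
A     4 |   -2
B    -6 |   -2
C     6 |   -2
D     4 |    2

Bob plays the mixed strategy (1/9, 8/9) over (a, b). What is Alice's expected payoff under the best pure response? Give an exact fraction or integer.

A: (4)·(1/9) + (-2)·(8/9) = -4/3.
B: (-6)·(1/9) + (-2)·(8/9) = -22/9.
C: (6)·(1/9) + (-2)·(8/9) = -10/9.
D: (4)·(1/9) + (2)·(8/9) = 20/9.
The best pure response is D with expected payoff 20/9.

20/9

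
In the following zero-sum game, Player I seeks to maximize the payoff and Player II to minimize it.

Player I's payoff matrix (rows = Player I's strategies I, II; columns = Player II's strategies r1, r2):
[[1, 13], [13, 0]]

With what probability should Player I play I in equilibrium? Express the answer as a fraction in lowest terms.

13/25

Row minima are 1 and 0, so Player I's maximin is 1; column maxima are 13 and 13, so Player II's minimax is 13. These differ, so the equilibrium is in mixed strategies.
Let Player I play I with probability p. Player II is indifferent when p + 13(1−p) = 13p, giving p = 13/25.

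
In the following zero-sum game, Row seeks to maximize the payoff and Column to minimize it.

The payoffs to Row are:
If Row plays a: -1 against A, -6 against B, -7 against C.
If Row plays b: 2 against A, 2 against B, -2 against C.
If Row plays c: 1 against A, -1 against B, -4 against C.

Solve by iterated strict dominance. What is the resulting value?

-2

Column B is strictly dominated by C for Column (-7<-6, -2<2, -4<-1); eliminate B.
Column A is strictly dominated by C for Column (-7<-1, -2<2, -4<1); eliminate A.
Row c is strictly dominated by row b (-2>-4); eliminate c.
Row a is strictly dominated by row b (-2>-7); eliminate a.
Only (b, C) remains, with payoff -2.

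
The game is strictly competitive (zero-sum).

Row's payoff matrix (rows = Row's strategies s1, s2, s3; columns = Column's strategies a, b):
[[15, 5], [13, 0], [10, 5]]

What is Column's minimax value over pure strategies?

The worst case (largest entry) in each column is a: 15, b: 5.
The best (smallest) of these is 5.

5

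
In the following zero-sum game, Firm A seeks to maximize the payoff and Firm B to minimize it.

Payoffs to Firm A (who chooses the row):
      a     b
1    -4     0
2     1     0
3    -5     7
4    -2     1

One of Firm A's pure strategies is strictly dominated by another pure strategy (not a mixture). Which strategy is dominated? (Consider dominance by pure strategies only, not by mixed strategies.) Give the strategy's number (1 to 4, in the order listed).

1

Compare 1 with 4: -2 > -4, 1 > 0.
So 4 strictly dominates 1 for Firm A; 1 is strictly dominated.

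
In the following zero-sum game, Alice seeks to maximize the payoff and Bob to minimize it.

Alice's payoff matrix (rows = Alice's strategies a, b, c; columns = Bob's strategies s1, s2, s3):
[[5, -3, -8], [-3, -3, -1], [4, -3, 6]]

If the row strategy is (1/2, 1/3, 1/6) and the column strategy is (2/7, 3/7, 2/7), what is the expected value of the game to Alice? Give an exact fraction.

Against (2/7, 3/7, 2/7), each row's expected payoff is a: -15/7; b: -17/7; c: 11/7.
Taking the (1/2, 1/3, 1/6)-weighted average: (1/2)·(-15/7) + (1/3)·(-17/7) + (1/6)·(11/7) = -34/21.

-34/21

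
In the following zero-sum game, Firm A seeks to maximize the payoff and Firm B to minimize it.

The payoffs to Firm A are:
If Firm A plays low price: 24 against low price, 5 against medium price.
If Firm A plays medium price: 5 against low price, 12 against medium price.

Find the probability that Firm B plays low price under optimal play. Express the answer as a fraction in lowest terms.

7/26

Row minima are 5 and 5, so Firm A's maximin is 5; column maxima are 24 and 12, so Firm B's minimax is 12. These differ, so the equilibrium is in mixed strategies.
Let Firm B play low price with probability q. Firm A is indifferent when 24q + 5(1−q) = 5q + 12(1−q), giving q = 7/26.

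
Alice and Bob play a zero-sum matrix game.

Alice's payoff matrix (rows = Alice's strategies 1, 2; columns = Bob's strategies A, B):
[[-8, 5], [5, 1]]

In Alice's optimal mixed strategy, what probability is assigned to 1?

4/17

Row minima are -8 and 1, so Alice's maximin is 1; column maxima are 5 and 5, so Bob's minimax is 5. These differ, so the equilibrium is in mixed strategies.
Let Alice play 1 with probability p. Bob is indifferent when −8p + 5(1−p) = 5p + (1−p), giving p = 4/17.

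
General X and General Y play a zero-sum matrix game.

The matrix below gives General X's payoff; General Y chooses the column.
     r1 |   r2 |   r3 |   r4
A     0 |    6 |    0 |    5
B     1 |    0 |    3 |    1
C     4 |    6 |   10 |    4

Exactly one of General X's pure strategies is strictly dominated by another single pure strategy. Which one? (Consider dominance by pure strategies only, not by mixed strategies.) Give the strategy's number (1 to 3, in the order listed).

2

Compare B with C: 4 > 1, 6 > 0, 10 > 3, 4 > 1.
So C strictly dominates B for General X; B is strictly dominated.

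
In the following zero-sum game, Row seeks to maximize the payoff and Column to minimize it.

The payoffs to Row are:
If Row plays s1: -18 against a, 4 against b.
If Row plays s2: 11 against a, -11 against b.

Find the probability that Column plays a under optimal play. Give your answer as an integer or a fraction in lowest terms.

15/44

Row minima are -18 and -11, so Row's maximin is -11; column maxima are 11 and 4, so Column's minimax is 4. These differ, so the equilibrium is in mixed strategies.
Let Column play a with probability q. Row is indifferent when −18q + 4(1−q) = 11q − 11(1−q), giving q = 15/44.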